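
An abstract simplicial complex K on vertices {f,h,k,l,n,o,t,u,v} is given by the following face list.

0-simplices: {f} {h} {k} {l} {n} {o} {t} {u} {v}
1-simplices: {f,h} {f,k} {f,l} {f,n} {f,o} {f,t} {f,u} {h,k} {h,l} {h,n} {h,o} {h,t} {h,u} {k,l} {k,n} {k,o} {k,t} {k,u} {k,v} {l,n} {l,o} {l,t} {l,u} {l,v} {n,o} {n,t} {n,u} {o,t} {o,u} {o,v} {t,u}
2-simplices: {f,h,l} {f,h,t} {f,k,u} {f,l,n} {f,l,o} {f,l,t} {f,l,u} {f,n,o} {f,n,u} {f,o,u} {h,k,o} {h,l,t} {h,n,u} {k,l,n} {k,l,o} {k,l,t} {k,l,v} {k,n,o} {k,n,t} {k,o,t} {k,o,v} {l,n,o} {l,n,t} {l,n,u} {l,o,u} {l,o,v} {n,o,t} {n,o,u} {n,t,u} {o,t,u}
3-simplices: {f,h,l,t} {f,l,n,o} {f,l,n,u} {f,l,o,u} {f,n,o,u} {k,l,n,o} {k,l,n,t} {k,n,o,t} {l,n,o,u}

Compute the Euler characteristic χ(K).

n_0=9 n_1=31 n_2=30 n_3=9
χ=+9−31+30−9=-1

χ(K)=-1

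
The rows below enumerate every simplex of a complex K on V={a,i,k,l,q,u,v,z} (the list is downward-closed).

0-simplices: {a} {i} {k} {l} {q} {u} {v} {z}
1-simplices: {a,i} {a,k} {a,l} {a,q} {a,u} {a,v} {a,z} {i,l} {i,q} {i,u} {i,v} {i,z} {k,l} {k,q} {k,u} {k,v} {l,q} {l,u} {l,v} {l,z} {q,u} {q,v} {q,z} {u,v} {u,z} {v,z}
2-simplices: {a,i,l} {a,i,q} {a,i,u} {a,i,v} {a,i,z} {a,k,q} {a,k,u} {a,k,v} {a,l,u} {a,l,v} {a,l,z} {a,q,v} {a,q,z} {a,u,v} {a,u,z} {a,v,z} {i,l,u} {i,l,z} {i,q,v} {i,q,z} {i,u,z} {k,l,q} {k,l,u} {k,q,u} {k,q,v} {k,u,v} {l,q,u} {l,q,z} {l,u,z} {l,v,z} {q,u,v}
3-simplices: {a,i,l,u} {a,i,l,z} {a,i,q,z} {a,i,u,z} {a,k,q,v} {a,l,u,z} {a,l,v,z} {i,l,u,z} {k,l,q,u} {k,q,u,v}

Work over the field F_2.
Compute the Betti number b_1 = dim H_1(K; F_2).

b_1=0

n_0=8 n_1=26 n_2=31 n_3=10  [Z2]
∂1: piv[ai,ak,al,aq,au,av,az] rk=7  ker:il,iq,iu,iv,iz,kl,kq,ku,kv,lq,lu,lv,lz,qu,qv,qz,uv,uz,vz
∂2: piv[ail,aiq,aiu,aiv,aiz,akq,aku,akv,alu,alv,alz,aqv,aqz,auv,auz,avz,klq,klu,kqu] rk=19  ker:ilu,ilz,iqv,iqz,iuz,kqv,kuv,lqu,lqz,luz,lvz,quv
∂3: piv[ailu,ailz,aiqz,aiuz,akqv,aluz,alvz,klqu,kquv] rk=9  ker:iluz
b_1=(26−7)−19=0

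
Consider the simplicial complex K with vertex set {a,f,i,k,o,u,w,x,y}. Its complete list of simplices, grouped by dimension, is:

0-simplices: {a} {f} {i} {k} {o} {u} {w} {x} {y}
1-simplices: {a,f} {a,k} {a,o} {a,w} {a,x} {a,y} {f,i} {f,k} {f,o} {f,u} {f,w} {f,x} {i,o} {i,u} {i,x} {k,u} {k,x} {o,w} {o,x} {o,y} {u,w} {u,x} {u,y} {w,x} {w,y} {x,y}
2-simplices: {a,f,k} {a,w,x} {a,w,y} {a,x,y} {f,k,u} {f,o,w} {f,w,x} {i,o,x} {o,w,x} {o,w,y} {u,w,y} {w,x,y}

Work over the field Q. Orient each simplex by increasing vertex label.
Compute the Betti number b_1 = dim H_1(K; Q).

n_0=9 n_1=26 n_2=12  [Q]
∂1: piv[af,ak,ao,aw,ax,ay,fi,fu] rk=8  ker:fk,fo,fw,fx,io,iu,ix,ku,kx,ow,ox,oy,uw,ux,uy,wx,wy,xy
∂2: piv[afk,awx,awy,axy,fku,fow,fwx,iox,owx,owy,uwy] rk=11  ker:wxy
b_1=(26−8)−11=7

b_1=7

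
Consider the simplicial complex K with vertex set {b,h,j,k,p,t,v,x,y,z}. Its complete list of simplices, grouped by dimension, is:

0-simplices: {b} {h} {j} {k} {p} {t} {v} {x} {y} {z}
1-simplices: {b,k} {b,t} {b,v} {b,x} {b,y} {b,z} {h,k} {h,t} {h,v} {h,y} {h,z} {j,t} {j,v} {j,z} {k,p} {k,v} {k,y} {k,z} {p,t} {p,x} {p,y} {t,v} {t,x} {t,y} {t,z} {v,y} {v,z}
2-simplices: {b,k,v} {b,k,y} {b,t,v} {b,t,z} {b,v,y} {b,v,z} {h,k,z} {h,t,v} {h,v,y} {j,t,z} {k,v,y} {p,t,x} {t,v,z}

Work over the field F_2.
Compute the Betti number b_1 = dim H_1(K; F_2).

b_1=7

n_0=10 n_1=27 n_2=13  [Z2]
∂1: piv[bk,bt,bv,bx,by,bz,hk,jt,kp] rk=9  ker:ht,hv,hy,hz,jv,jz,kv,ky,kz,pt,px,py,tv,tx,ty,tz,vy,vz
∂2: piv[bkv,bky,btv,btz,bvy,bvz,hkz,htv,hvy,jtz,ptx] rk=11  ker:kvy,tvz
b_1=(27−9)−11=7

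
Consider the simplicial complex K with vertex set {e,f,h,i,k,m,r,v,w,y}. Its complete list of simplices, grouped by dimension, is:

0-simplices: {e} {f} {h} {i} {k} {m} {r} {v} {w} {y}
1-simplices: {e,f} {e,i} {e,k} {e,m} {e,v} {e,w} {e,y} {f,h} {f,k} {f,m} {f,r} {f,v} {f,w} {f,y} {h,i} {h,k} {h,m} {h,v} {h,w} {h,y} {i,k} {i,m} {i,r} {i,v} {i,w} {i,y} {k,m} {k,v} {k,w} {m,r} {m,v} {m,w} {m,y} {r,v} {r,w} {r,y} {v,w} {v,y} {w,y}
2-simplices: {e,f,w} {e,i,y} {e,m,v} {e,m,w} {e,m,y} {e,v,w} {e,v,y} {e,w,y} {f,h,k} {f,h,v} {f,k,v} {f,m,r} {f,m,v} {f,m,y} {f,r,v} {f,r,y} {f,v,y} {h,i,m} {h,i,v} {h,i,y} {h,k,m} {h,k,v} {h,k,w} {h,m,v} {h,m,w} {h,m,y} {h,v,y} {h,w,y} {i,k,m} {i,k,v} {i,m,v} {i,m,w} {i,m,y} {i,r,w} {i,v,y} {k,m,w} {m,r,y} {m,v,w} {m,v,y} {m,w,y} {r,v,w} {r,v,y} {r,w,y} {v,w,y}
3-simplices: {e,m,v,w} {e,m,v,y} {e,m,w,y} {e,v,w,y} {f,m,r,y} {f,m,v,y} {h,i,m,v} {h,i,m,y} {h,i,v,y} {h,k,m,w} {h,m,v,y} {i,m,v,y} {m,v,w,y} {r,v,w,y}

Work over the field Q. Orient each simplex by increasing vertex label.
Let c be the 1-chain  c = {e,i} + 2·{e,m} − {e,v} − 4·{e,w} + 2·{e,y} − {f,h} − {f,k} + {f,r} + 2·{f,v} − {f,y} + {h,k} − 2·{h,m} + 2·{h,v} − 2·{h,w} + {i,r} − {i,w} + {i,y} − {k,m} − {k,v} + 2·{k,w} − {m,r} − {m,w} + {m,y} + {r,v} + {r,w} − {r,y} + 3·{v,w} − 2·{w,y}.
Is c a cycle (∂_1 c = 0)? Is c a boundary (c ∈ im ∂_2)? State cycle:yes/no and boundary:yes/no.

cycle:yes boundary:yes

n_0=10 n_1=39 n_2=44 n_3=14  [Q]
∂1: piv[ef,ei,ek,em,ev,ew,ey,fh,fr] rk=9  ker:fk,fm,fv,fw,fy,hi,hk,hm,hv,hw,hy,ik,im,ir,iv,iw,iy,km,kv,kw,mr,mv,mw,my,rv,rw,ry,vw,vy,wy
∂2: piv[efw,eiy,emv,emw,emy,evw,evy,ewy,fhk,fhv,fkv,fmr,fmv,fmy,frv,fry,him,hiv,hiy,hkm,hkw,hmv,hmw,hmy,ikm,imw,irw,rvw] rk=28  ker:fvy,hkv,hvy,hwy,ikv,imv,imy,ivy,kmw,mry,mvw,mvy,mwy,rvy,rwy,vwy
∂3: piv[emvw,emvy,emwy,evwy,fmry,fmvy,himv,himy,hivy,hkmw,hmvy,rvwy] rk=12  ker:imvy,mvwy
∂1c = 0
c vs im∂2: reduces to 0 ⇒ boundary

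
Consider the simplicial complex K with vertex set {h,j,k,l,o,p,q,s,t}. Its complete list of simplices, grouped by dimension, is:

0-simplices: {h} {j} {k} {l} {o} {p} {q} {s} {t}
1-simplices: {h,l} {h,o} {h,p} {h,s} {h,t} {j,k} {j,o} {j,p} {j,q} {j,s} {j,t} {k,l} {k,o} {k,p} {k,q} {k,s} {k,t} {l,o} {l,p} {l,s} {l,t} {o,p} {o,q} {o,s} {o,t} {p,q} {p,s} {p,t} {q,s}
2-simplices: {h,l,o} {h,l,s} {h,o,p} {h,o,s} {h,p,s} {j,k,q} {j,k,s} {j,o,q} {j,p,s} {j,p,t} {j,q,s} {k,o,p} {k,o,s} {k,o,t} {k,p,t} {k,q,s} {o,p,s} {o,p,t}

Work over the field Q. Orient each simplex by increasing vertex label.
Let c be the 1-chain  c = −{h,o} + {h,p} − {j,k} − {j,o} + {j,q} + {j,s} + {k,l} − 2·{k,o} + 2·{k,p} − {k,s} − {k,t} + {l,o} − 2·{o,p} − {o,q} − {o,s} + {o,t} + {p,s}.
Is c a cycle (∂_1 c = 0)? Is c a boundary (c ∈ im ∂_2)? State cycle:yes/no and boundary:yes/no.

cycle:yes boundary:no

n_0=9 n_1=29 n_2=18  [Q]
∂1: piv[hl,ho,hp,hs,ht,jk,jo,jq] rk=8  ker:jp,js,jt,kl,ko,kp,kq,ks,kt,lo,lp,ls,lt,op,oq,os,ot,pq,ps,pt,qs
∂2: piv[hlo,hls,hop,hos,hps,jkq,jks,joq,jps,jpt,jqs,kop,kos,kot,kpt] rk=15  ker:kqs,ops,opt
∂1c = 0
c vs im∂2: residual ≠ 0 ⇒ not boundary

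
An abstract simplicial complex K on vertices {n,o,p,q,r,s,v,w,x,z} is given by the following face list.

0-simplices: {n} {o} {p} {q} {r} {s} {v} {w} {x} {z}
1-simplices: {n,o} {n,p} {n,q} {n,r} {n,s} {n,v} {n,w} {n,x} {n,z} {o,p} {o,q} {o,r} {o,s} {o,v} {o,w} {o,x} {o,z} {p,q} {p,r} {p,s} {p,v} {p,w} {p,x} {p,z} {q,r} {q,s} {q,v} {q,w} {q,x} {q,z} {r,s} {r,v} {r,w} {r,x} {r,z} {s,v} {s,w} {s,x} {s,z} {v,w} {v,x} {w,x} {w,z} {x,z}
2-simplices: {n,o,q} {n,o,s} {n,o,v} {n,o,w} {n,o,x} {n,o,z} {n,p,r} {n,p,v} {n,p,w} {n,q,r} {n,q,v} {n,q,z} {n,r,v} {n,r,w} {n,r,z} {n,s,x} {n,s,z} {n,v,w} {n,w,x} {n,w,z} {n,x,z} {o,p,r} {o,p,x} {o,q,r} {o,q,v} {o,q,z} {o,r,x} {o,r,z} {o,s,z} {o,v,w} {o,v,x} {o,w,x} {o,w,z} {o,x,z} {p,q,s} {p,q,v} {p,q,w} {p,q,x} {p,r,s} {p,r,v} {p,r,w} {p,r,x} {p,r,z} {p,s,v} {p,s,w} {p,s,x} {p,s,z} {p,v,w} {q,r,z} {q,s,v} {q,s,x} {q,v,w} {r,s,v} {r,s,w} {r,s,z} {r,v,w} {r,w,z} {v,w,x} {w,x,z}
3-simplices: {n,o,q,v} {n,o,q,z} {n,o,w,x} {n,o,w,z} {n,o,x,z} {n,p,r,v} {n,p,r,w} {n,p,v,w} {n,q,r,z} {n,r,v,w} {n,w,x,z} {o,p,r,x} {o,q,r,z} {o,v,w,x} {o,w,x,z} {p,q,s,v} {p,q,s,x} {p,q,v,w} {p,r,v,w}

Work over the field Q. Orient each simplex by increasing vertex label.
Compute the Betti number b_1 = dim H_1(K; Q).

n_0=10 n_1=44 n_2=59 n_3=19  [Q]
∂1: piv[no,np,nq,nr,ns,nv,nw,nx,nz] rk=9  ker:op,oq,or,os,ov,ow,ox,oz,pq,pr,ps,pv,pw,px,pz,qr,qs,qv,qw,qx,qz,rs,rv,rw,rx,rz,sv,sw,sx,sz,vw,vx,wx,wz,xz
∂2: piv[noq,nos,nov,now,nox,noz,npr,npv,npw,nqr,nqv,nqz,nrv,nrw,nrz,nsx,nsz,nvw,nwx,nwz,nxz,opr,opx,oqr,orx,ovx,pqs,pqv,pqw,pqx,prs,prz,psv,psw,psx] rk=35  ker:oqv,oqz,orz,osz,ovw,owx,owz,oxz,prv,prw,prx,psz,pvw,qrz,qsv,qsx,qvw,rsv,rsw,rsz,rvw,rwz,vwx,wxz
∂3: piv[noqv,noqz,nowx,nowz,noxz,nprv,nprw,npvw,nqrz,nrvw,nwxz,oprx,oqrz,ovwx,pqsv,pqsx,pqvw] rk=17  ker:owxz,prvw
b_1=(44−9)−35=0

b_1=0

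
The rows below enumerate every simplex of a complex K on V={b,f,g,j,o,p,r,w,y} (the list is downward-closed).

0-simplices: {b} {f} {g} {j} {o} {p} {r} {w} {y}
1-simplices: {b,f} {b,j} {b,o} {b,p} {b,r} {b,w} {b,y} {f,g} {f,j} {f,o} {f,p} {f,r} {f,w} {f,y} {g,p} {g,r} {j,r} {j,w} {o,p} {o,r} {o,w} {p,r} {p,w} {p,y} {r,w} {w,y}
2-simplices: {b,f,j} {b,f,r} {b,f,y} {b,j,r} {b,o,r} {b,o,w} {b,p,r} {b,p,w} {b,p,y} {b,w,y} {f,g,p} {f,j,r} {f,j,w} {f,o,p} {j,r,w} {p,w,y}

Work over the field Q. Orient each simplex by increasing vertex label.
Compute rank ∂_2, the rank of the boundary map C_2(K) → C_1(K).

n_0=9 n_1=26 n_2=16  [Q]
∂1: piv[bf,bj,bo,bp,br,bw,by,fg] rk=8  ker:fj,fo,fp,fr,fw,fy,gp,gr,jr,jw,op,or,ow,pr,pw,py,rw,wy
∂2: piv[bfj,bfr,bfy,bjr,bor,bow,bpr,bpw,bpy,bwy,fgp,fjw,fop,jrw] rk=14  ker:fjr,pwy
rk∂_2=14

rank∂_2=14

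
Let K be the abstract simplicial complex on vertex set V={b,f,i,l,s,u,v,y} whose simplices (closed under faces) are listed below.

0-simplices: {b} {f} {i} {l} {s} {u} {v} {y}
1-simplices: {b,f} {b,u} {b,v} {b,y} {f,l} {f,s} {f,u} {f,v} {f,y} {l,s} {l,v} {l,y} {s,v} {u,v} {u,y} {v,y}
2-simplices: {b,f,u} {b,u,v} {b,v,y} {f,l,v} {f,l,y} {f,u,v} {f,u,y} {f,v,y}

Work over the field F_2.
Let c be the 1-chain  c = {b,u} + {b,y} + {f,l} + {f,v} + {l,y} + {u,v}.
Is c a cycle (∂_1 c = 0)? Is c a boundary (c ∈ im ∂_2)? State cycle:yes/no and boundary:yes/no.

n_0=8 n_1=16 n_2=8  [Z2]
∂1: piv[bf,bu,bv,by,fl,fs] rk=6  ker:fu,fv,fy,ls,lv,ly,sv,uv,uy,vy
∂2: piv[bfu,buv,bvy,flv,fly,fuv,fuy,fvy] rk=8
∂1c = 0
c vs im∂2: reduces to 0 ⇒ boundary

cycle:yes boundary:yes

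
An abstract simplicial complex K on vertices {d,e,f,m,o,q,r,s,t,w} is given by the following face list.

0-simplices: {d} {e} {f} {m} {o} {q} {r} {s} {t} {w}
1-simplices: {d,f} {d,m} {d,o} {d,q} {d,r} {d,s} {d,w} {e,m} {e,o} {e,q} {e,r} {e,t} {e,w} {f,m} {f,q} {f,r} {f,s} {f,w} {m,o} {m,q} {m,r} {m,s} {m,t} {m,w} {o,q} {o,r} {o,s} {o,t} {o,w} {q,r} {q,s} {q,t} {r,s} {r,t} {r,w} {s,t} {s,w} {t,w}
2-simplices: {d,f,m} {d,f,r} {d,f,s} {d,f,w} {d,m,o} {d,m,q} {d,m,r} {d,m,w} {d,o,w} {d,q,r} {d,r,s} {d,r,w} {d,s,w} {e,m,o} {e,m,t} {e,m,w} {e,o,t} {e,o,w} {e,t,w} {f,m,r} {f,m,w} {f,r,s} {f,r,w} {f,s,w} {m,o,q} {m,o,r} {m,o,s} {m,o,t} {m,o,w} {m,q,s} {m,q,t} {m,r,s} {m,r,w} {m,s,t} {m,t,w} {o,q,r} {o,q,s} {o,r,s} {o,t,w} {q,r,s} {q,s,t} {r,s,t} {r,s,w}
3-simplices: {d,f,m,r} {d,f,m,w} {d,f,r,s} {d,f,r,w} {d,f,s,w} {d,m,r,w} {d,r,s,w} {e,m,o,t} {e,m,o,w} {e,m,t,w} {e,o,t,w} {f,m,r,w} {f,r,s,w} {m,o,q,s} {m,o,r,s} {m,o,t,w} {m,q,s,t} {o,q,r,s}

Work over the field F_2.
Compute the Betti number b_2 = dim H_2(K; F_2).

b_2=2

n_0=10 n_1=38 n_2=43 n_3=18  [Z2]
∂1: piv[df,dm,do,dq,dr,ds,dw,em,et] rk=9  ker:eo,eq,er,ew,fm,fq,fr,fs,fw,mo,mq,mr,ms,mt,mw,oq,or,os,ot,ow,qr,qs,qt,rs,rt,rw,st,sw,tw
∂2: piv[dfm,dfr,dfs,dfw,dmo,dmq,dmr,dmw,dow,dqr,drs,drw,dsw,emo,emt,emw,eot,etw,moq,mor,mos,mqs,mqt,mrs,mst,rst] rk=26  ker:eow,fmr,fmw,frs,frw,fsw,mot,mow,mrw,mtw,oqr,oqs,ors,otw,qrs,qst,rsw
∂3: piv[dfmr,dfmw,dfrs,dfrw,dfsw,dmrw,drsw,emot,emow,emtw,eotw,moqs,mors,mqst,oqrs] rk=15  ker:fmrw,frsw,motw
b_2=(43−26)−15=2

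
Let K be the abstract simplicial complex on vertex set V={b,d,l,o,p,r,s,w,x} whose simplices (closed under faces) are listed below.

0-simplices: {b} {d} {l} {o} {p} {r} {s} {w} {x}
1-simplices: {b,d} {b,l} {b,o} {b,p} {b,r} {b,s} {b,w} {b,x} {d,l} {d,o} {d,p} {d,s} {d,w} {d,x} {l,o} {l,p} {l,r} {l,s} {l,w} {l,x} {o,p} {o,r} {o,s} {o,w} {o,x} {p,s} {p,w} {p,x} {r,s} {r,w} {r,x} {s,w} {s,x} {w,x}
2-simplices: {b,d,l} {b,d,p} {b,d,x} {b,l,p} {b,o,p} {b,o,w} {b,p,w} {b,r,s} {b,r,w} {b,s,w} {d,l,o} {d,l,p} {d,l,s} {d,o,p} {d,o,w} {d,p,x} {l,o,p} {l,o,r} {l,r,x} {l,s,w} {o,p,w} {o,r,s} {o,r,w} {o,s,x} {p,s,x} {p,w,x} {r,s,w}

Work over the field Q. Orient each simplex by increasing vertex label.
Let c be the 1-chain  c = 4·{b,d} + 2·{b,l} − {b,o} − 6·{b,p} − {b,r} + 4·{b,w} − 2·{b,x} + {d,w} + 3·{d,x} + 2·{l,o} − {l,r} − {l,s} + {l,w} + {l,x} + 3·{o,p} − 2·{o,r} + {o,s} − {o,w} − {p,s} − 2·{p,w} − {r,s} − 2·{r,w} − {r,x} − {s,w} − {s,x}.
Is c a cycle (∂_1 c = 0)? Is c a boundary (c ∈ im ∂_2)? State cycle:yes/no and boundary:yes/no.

n_0=9 n_1=34 n_2=27  [Q]
∂1: piv[bd,bl,bo,bp,br,bs,bw,bx] rk=8  ker:dl,do,dp,ds,dw,dx,lo,lp,lr,ls,lw,lx,op,or,os,ow,ox,ps,pw,px,rs,rw,rx,sw,sx,wx
∂2: piv[bdl,bdp,bdx,blp,bop,bow,bpw,brs,brw,bsw,dlo,dls,dop,dow,dpx,lor,lrx,lsw,ors,orw,osx,psx,pwx] rk=23  ker:dlp,lop,opw,rsw
∂1c = 0
c vs im∂2: reduces to 0 ⇒ boundary

cycle:yes boundary:yes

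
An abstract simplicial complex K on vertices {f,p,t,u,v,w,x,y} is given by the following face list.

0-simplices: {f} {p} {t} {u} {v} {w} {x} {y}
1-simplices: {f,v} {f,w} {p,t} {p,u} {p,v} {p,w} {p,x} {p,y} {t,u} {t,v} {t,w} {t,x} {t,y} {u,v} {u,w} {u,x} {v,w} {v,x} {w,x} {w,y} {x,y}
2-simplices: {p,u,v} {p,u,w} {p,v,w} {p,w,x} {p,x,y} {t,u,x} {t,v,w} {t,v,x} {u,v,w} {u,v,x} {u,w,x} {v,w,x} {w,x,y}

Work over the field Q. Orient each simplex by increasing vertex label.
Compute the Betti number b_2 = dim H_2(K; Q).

b_2=2

n_0=8 n_1=21 n_2=13  [Q]
∂1: piv[fv,fw,pt,pu,pv,px,py] rk=7  ker:pw,tu,tv,tw,tx,ty,uv,uw,ux,vw,vx,wx,wy,xy
∂2: piv[puv,puw,pvw,pwx,pxy,tux,tvw,tvx,uvx,uwx,wxy] rk=11  ker:uvw,vwx
b_2=(13−11)−0=2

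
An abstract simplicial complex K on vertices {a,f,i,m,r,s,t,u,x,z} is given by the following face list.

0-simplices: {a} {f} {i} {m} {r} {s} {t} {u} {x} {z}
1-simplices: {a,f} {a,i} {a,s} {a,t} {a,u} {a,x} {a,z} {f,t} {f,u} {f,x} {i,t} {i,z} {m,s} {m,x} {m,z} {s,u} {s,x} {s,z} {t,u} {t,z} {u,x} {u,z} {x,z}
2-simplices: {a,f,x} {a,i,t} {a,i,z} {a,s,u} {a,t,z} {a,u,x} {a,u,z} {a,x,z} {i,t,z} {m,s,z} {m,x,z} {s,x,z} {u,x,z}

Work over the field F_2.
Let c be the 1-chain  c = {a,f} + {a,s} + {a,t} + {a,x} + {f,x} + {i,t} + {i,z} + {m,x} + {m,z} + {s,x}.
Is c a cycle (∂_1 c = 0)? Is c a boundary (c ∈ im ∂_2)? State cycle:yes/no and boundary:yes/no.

cycle:yes boundary:no

n_0=10 n_1=23 n_2=13  [Z2]
∂1: piv[af,ai,as,at,au,ax,az,ms] rk=8  ker:ft,fu,fx,it,iz,mx,mz,su,sx,sz,tu,tz,ux,uz,xz
∂2: piv[afx,ait,aiz,asu,atz,aux,auz,axz,msz,mxz,sxz] rk=11  ker:itz,uxz
∂1c = 0
c vs im∂2: residual ≠ 0 ⇒ not boundary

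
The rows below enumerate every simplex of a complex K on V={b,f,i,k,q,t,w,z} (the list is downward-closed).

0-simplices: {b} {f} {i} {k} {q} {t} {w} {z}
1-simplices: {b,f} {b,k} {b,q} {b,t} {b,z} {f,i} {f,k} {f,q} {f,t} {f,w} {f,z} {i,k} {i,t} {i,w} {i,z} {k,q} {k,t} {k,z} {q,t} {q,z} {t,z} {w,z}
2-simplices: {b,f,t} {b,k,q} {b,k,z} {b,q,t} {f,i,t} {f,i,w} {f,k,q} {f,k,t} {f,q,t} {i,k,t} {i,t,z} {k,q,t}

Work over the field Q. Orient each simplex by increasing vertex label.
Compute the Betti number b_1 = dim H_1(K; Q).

b_1=4

n_0=8 n_1=22 n_2=12  [Q]
∂1: piv[bf,bk,bq,bt,bz,fi,fw] rk=7  ker:fk,fq,ft,fz,ik,it,iw,iz,kq,kt,kz,qt,qz,tz,wz
∂2: piv[bft,bkq,bkz,bqt,fit,fiw,fkq,fkt,fqt,ikt,itz] rk=11  ker:kqt
b_1=(22−7)−11=4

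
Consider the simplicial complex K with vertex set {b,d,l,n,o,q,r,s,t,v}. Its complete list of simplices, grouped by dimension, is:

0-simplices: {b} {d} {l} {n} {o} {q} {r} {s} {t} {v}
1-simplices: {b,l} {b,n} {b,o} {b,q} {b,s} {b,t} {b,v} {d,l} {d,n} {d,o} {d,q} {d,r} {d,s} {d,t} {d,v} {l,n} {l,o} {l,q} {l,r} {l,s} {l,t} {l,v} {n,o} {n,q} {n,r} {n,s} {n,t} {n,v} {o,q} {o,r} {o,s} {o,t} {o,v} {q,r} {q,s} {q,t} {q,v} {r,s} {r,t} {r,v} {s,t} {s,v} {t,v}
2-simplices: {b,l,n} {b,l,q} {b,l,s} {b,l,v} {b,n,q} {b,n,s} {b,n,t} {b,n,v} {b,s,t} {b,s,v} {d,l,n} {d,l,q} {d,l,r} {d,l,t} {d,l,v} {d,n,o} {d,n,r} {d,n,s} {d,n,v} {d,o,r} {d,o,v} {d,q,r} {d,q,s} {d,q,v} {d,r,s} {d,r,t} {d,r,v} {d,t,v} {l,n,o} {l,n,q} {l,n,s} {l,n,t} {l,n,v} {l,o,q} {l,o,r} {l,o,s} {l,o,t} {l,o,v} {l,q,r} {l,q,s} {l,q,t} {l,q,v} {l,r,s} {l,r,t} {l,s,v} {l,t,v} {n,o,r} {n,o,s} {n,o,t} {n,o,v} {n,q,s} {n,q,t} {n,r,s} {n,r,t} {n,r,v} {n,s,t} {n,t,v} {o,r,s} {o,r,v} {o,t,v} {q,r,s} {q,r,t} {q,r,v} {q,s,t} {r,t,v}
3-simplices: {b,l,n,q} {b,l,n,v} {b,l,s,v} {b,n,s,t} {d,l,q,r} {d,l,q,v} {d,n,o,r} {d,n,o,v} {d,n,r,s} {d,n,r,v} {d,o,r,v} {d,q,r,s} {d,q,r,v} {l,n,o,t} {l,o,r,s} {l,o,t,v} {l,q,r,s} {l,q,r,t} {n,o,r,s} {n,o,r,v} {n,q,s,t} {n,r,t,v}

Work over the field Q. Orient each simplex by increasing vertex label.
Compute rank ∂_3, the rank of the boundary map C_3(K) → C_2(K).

rank∂_3=21

n_0=10 n_1=43 n_2=65 n_3=22  [Q]
∂1: piv[bl,bn,bo,bq,bs,bt,bv,dl,dr] rk=9  ker:dn,do,dq,ds,dt,dv,ln,lo,lq,lr,ls,lt,lv,no,nq,nr,ns,nt,nv,oq,or,os,ot,ov,qr,qs,qt,qv,rs,rt,rv,st,sv,tv
∂2: piv[bln,blq,bls,blv,bnq,bns,bnt,bnv,bst,bsv,dln,dlq,dlr,dlt,dlv,dno,dnr,dns,dor,dov,dqr,dqs,dqv,drs,drt,drv,dtv,lno,lnt,loq,los,lot,lqt] rk=33  ker:dnv,lnq,lns,lnv,lor,lov,lqr,lqs,lqv,lrs,lrt,lsv,ltv,nor,nos,not,nov,nqs,nqt,nrs,nrt,nrv,nst,ntv,ors,orv,otv,qrs,qrt,qrv,qst,rtv
∂3: piv[blnq,blnv,blsv,bnst,dlqr,dlqv,dnor,dnov,dnrs,dnrv,dorv,dqrs,dqrv,lnot,lors,lotv,lqrs,lqrt,nors,nqst,nrtv] rk=21  ker:norv
rk∂_3=21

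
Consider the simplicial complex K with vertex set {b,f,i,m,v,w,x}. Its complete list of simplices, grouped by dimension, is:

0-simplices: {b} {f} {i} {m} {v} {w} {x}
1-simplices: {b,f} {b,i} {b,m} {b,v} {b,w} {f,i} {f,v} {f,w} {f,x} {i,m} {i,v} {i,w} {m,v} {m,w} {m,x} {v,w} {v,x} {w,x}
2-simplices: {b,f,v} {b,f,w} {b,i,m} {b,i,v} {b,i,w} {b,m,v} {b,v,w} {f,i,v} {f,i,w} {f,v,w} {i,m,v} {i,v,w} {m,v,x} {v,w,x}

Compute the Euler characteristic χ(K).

n_0=7 n_1=18 n_2=14
χ=+7−18+14=3

χ(K)=3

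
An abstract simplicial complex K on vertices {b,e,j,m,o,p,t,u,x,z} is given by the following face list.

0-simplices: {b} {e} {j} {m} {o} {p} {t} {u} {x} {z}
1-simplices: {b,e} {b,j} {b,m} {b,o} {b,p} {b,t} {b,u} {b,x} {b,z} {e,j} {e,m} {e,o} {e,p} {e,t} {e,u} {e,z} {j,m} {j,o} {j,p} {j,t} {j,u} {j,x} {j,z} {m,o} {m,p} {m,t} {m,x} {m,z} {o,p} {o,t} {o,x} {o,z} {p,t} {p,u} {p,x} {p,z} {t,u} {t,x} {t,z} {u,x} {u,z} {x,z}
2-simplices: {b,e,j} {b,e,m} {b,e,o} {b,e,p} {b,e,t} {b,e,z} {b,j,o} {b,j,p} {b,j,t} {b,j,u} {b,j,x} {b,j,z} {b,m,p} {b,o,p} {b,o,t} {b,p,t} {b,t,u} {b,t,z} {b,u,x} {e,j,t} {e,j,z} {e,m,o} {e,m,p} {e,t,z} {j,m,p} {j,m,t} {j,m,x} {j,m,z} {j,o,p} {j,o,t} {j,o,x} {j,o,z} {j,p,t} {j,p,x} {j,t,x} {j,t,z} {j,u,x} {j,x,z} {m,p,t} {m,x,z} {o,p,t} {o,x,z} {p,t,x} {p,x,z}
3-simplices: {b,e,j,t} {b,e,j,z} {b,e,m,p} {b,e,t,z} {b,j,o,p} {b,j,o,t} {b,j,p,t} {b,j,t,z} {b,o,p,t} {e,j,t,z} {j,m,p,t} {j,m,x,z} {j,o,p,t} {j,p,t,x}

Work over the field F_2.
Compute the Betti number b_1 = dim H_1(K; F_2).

n_0=10 n_1=42 n_2=44 n_3=14  [Z2]
∂1: piv[be,bj,bm,bo,bp,bt,bu,bx,bz] rk=9  ker:ej,em,eo,ep,et,eu,ez,jm,jo,jp,jt,ju,jx,jz,mo,mp,mt,mx,mz,op,ot,ox,oz,pt,pu,px,pz,tu,tx,tz,ux,uz,xz
∂2: piv[bej,bem,beo,bep,bet,bez,bjo,bjp,bjt,bju,bjx,bjz,bmp,bop,bot,bpt,btu,btz,bux,emo,jmp,jmt,jmx,jmz,jox,joz,jpx,jtx,jxz,pxz] rk=30  ker:ejt,ejz,emp,etz,jop,jot,jpt,jtz,jux,mpt,mxz,opt,oxz,ptx
∂3: piv[bejt,bejz,bemp,betz,bjop,bjot,bjpt,bjtz,bopt,jmpt,jmxz,jptx] rk=12  ker:ejtz,jopt
b_1=(42−9)−30=3

b_1=3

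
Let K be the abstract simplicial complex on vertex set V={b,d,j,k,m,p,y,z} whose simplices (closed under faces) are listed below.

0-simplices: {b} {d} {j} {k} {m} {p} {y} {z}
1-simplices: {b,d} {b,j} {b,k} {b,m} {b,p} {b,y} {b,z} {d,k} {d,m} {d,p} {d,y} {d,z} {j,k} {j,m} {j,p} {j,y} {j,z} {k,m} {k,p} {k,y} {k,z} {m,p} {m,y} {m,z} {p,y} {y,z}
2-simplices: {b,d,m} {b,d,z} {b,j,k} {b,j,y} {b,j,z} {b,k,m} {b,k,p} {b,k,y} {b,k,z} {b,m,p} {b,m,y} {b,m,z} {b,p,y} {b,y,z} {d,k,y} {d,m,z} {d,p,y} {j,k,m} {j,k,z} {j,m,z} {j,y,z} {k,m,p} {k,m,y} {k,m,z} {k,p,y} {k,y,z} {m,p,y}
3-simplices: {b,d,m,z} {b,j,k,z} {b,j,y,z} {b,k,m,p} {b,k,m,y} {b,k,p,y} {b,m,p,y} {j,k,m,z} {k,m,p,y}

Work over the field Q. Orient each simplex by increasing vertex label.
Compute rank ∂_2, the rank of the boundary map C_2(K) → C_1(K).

n_0=8 n_1=26 n_2=27 n_3=9  [Q]
∂1: piv[bd,bj,bk,bm,bp,by,bz] rk=7  ker:dk,dm,dp,dy,dz,jk,jm,jp,jy,jz,km,kp,ky,kz,mp,my,mz,py,yz
∂2: piv[bdm,bdz,bjk,bjy,bjz,bkm,bkp,bky,bkz,bmp,bmy,bmz,bpy,byz,dky,dpy,jkm] rk=17  ker:dmz,jkz,jmz,jyz,kmp,kmy,kmz,kpy,kyz,mpy
∂3: piv[bdmz,bjkz,bjyz,bkmp,bkmy,bkpy,bmpy,jkmz] rk=8  ker:kmpy
rk∂_2=17

rank∂_2=17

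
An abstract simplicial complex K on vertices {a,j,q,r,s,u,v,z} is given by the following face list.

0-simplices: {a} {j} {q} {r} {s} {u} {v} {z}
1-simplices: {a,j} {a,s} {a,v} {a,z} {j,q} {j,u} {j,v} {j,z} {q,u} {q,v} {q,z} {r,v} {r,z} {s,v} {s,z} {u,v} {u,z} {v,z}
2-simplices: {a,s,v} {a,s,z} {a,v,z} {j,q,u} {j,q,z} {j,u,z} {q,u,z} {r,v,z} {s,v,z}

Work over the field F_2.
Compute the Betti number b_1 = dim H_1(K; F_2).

n_0=8 n_1=18 n_2=9  [Z2]
∂1: piv[aj,as,av,az,jq,ju,rv] rk=7  ker:jv,jz,qu,qv,qz,rz,sv,sz,uv,uz,vz
∂2: piv[asv,asz,avz,jqu,jqz,juz,rvz] rk=7  ker:quz,svz
b_1=(18−7)−7=4

b_1=4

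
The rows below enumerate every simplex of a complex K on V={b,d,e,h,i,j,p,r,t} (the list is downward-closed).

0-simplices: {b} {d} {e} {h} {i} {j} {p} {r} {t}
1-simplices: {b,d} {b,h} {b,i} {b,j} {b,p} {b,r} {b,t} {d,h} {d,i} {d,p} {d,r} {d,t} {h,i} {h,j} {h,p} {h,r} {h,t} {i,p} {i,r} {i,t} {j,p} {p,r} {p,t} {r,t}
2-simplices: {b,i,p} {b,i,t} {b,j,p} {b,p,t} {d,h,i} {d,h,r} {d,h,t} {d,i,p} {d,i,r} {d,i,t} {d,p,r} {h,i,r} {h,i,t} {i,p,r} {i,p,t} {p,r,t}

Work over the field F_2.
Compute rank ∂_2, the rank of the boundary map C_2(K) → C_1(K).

rank∂_2=12

n_0=9 n_1=24 n_2=16  [Z2]
∂1: piv[bd,bh,bi,bj,bp,br,bt] rk=7  ker:dh,di,dp,dr,dt,hi,hj,hp,hr,ht,ip,ir,it,jp,pr,pt,rt
∂2: piv[bip,bit,bjp,bpt,dhi,dhr,dht,dip,dir,dit,dpr,prt] rk=12  ker:hir,hit,ipr,ipt
rk∂_2=12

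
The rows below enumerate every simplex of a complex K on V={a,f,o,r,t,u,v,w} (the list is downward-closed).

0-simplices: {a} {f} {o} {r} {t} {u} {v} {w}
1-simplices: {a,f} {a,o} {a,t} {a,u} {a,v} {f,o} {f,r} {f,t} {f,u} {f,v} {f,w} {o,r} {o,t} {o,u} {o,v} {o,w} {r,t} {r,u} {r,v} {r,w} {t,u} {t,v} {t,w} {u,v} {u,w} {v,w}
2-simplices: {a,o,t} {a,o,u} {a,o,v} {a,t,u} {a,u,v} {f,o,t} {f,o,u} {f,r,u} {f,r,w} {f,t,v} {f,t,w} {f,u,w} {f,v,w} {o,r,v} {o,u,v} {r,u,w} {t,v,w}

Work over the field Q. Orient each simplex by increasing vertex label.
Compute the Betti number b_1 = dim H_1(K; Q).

b_1=5

n_0=8 n_1=26 n_2=17  [Q]
∂1: piv[af,ao,at,au,av,fr,fw] rk=7  ker:fo,ft,fu,fv,or,ot,ou,ov,ow,rt,ru,rv,rw,tu,tv,tw,uv,uw,vw
∂2: piv[aot,aou,aov,atu,auv,fot,fou,fru,frw,ftv,ftw,fuw,fvw,orv] rk=14  ker:ouv,ruw,tvw
b_1=(26−7)−14=5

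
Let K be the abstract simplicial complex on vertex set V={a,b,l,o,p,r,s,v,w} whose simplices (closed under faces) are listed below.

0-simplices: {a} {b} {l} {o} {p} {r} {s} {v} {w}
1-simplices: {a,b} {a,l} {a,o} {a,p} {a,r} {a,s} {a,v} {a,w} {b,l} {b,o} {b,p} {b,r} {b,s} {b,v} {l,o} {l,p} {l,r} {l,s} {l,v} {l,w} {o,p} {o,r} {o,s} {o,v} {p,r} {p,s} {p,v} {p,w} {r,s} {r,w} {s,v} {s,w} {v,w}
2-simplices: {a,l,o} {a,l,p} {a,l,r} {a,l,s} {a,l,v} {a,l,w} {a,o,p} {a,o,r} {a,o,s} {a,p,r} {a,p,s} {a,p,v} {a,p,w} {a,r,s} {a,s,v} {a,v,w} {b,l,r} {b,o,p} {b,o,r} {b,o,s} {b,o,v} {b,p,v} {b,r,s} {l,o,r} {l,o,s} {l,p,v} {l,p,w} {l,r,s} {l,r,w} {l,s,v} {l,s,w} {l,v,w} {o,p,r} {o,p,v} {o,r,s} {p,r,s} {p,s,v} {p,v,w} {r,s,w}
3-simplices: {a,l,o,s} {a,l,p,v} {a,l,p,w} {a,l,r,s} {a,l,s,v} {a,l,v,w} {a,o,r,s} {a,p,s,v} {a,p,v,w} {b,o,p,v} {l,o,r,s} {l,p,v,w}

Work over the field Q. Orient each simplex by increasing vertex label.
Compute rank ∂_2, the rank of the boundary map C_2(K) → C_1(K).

n_0=9 n_1=33 n_2=39 n_3=12  [Q]
∂1: piv[ab,al,ao,ap,ar,as,av,aw] rk=8  ker:bl,bo,bp,br,bs,bv,lo,lp,lr,ls,lv,lw,op,or,os,ov,pr,ps,pv,pw,rs,rw,sv,sw,vw
∂2: piv[alo,alp,alr,als,alv,alw,aop,aor,aos,apr,aps,apv,apw,ars,asv,avw,blr,bop,bor,bos,bov,bpv,lrw,lsw] rk=24  ker:brs,lor,los,lpv,lpw,lrs,lsv,lvw,opr,opv,ors,prs,psv,pvw,rsw
∂3: piv[alos,alpv,alpw,alrs,alsv,alvw,aors,apsv,apvw,bopv,lors] rk=11  ker:lpvw
rk∂_2=24

rank∂_2=24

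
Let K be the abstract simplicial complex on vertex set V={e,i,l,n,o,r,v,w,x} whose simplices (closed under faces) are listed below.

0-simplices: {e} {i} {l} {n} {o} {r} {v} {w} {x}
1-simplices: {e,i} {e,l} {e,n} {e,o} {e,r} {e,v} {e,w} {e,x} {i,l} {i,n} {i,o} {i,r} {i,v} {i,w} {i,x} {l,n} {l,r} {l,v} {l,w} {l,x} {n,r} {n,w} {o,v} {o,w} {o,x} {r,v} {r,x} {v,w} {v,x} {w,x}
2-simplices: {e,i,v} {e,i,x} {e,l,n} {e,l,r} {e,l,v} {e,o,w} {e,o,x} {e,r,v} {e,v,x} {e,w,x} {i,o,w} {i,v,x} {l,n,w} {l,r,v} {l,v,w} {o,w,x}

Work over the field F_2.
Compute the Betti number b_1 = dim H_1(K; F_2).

n_0=9 n_1=30 n_2=16  [Z2]
∂1: piv[ei,el,en,eo,er,ev,ew,ex] rk=8  ker:il,in,io,ir,iv,iw,ix,ln,lr,lv,lw,lx,nr,nw,ov,ow,ox,rv,rx,vw,vx,wx
∂2: piv[eiv,eix,eln,elr,elv,eow,eox,erv,evx,ewx,iow,lnw,lvw] rk=13  ker:ivx,lrv,owx
b_1=(30−8)−13=9

b_1=9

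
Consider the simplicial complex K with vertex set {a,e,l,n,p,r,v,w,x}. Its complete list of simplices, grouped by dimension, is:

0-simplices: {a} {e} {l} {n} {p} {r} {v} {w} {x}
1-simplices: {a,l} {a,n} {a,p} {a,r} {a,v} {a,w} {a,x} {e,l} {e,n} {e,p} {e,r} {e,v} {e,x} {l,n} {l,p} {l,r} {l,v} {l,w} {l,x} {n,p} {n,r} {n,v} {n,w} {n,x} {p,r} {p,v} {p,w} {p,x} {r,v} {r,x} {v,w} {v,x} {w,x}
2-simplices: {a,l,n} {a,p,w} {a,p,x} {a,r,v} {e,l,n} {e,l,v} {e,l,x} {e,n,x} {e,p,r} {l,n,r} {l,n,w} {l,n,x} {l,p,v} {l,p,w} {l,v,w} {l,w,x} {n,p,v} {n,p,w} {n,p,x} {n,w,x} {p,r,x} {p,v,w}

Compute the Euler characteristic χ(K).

χ(K)=-2

n_0=9 n_1=33 n_2=22
χ=+9−33+22=-2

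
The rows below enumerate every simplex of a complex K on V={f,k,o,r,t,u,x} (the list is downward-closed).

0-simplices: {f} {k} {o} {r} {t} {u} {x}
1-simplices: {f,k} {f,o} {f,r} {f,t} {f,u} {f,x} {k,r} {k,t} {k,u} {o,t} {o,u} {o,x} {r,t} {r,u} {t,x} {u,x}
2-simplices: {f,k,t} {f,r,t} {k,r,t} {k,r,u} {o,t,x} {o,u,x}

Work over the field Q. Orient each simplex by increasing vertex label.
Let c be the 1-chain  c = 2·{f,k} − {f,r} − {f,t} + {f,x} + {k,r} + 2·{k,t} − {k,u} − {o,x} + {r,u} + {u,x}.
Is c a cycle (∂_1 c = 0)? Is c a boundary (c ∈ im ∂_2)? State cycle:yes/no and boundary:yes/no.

cycle:no boundary:no

n_0=7 n_1=16 n_2=6  [Q]
∂1: piv[fk,fo,fr,ft,fu,fx] rk=6  ker:kr,kt,ku,ot,ou,ox,rt,ru,tx,ux
∂2: piv[fkt,frt,krt,kru,otx,oux] rk=6
∂1c = −{f} + {o} − {r} + {t} − {u} + {x}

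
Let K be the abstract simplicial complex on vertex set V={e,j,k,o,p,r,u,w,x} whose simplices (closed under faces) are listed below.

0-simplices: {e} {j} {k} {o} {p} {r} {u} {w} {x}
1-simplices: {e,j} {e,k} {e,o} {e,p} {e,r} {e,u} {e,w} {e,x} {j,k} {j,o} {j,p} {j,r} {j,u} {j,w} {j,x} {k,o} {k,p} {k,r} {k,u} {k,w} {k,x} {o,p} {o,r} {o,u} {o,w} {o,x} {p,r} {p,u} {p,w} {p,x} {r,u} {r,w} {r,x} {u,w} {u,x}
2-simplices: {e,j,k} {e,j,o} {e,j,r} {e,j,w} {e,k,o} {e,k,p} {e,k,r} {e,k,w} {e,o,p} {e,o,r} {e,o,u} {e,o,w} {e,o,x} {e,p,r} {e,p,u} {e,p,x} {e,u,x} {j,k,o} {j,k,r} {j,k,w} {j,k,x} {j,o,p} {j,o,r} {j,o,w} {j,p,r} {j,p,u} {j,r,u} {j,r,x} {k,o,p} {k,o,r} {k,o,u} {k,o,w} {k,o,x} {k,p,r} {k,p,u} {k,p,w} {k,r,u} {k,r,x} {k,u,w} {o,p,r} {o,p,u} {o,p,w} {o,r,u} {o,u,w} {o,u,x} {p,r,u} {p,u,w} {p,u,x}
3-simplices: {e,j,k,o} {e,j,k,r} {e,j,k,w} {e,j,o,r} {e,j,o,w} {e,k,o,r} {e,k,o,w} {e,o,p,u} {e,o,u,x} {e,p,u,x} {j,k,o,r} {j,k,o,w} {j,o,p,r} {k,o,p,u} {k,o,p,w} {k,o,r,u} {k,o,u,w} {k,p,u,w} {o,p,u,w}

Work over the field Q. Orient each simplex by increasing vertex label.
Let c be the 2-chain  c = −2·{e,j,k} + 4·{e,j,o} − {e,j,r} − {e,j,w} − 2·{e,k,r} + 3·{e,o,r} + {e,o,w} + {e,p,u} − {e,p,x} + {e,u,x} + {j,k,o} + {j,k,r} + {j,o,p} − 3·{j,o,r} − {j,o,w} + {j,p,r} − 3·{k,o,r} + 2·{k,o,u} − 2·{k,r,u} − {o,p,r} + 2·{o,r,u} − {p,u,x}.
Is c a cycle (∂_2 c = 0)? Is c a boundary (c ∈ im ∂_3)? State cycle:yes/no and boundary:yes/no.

cycle:yes boundary:yes

n_0=9 n_1=35 n_2=48 n_3=19  [Q]
∂1: piv[ej,ek,eo,ep,er,eu,ew,ex] rk=8  ker:jk,jo,jp,jr,ju,jw,jx,ko,kp,kr,ku,kw,kx,op,or,ou,ow,ox,pr,pu,pw,px,ru,rw,rx,uw,ux
∂2: piv[ejk,ejo,ejr,ejw,eko,ekp,ekr,ekw,eop,eor,eou,eow,eox,epr,epu,epx,eux,jkx,jop,jpu,jru,jrx,kou,kox,kpw,kuw] rk=26  ker:jko,jkr,jkw,jor,jow,jpr,kop,kor,kow,kpr,kpu,kru,krx,opr,opu,opw,oru,ouw,oux,pru,puw,pux
∂3: piv[ejko,ejkr,ejkw,ejor,ejow,ekor,ekow,eopu,eoux,epux,jopr,kopu,kopw,koru,kouw,kpuw] rk=16  ker:jkor,jkow,opuw
∂2c = 0
c vs im∂3: reduces to 0 ⇒ boundary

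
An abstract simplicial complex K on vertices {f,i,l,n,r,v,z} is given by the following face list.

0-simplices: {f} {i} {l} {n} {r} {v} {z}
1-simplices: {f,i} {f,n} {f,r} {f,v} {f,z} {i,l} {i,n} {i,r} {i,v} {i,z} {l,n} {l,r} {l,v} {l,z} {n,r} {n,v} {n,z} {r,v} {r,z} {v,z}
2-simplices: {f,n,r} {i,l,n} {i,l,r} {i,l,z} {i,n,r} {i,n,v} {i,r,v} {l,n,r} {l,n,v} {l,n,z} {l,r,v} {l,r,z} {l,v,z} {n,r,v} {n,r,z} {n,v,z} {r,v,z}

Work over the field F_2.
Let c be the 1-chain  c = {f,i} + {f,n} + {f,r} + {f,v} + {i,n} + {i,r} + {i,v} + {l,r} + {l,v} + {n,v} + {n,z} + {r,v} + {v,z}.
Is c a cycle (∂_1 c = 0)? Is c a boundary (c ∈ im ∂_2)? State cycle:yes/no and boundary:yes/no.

n_0=7 n_1=20 n_2=17  [Z2]
∂1: piv[fi,fn,fr,fv,fz,il] rk=6  ker:in,ir,iv,iz,ln,lr,lv,lz,nr,nv,nz,rv,rz,vz
∂2: piv[fnr,iln,ilr,ilz,inr,inv,irv,lnv,lnz,lrz,lvz] rk=11  ker:lnr,lrv,nrv,nrz,nvz,rvz
∂1c = 0
c vs im∂2: residual ≠ 0 ⇒ not boundary

cycle:yes boundary:no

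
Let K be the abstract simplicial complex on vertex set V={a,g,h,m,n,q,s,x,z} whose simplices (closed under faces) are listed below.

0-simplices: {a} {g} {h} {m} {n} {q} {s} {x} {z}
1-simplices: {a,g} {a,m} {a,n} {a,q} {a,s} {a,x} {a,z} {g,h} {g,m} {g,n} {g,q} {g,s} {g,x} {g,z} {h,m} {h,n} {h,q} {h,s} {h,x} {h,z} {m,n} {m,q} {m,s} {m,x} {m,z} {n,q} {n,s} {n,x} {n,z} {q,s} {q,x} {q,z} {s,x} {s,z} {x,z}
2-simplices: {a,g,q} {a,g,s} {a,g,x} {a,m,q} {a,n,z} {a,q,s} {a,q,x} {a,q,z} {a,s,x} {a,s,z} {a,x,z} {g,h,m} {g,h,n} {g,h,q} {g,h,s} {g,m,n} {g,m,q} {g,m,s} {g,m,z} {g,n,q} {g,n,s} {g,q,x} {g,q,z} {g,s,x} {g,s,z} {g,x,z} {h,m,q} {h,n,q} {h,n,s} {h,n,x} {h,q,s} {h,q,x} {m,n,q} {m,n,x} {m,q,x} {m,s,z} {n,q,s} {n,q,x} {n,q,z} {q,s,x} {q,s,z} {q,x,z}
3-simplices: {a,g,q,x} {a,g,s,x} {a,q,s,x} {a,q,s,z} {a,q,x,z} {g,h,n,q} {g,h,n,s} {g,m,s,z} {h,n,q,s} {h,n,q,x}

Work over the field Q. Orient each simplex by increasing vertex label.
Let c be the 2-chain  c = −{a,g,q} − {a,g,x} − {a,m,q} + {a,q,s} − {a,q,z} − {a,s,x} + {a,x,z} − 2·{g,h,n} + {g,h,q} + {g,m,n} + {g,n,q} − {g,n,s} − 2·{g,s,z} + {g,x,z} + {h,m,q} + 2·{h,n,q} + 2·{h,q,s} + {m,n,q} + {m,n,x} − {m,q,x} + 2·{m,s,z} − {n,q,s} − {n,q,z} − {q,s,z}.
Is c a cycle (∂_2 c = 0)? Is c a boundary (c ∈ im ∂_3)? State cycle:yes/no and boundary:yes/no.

cycle:no boundary:no

n_0=9 n_1=35 n_2=42 n_3=10  [Q]
∂1: piv[ag,am,an,aq,as,ax,az,gh] rk=8  ker:gm,gn,gq,gs,gx,gz,hm,hn,hq,hs,hx,hz,mn,mq,ms,mx,mz,nq,ns,nx,nz,qs,qx,qz,sx,sz,xz
∂2: piv[agq,ags,agx,amq,anz,aqs,aqx,aqz,asx,asz,axz,ghm,ghn,ghq,ghs,gmn,gmq,gms,gmz,gnq,gns,gqz,hnx,hqx,mnx,nqz] rk=26  ker:gqx,gsx,gsz,gxz,hmq,hnq,hns,hqs,mnq,mqx,msz,nqs,nqx,qsx,qsz,qxz
∂3: piv[agqx,agsx,aqsx,aqsz,aqxz,ghnq,ghns,gmsz,hnqs,hnqx] rk=10
∂2c = −2·{a,g} − {a,m} + 2·{a,q} − 2·{a,s} + 3·{a,x} − {g,h} + {g,m} + {g,n} − 3·{g,q} − {g,s} + {g,z} + {h,m} − 2·{h,s} + 3·{m,n} − 2·{m,q} + 2·{m,s} − 2·{m,z} + 2·{n,q} + {n,x} + {n,z} + {q,s} − {q,x} − {q,z} − {s,x} − {s,z} + 2·{x,z}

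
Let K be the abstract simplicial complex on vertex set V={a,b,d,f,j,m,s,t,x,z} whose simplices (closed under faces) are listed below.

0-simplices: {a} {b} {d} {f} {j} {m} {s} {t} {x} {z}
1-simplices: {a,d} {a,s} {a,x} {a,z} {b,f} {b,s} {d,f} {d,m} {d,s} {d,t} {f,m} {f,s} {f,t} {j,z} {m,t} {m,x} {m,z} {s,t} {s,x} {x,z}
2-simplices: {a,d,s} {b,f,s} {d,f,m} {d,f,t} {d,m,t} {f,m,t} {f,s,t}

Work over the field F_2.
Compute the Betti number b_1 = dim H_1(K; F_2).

b_1=5

n_0=10 n_1=20 n_2=7  [Z2]
∂1: piv[ad,as,ax,az,bf,bs,dm,dt,jz] rk=9  ker:df,ds,fm,fs,ft,mt,mx,mz,st,sx,xz
∂2: piv[ads,bfs,dfm,dft,dmt,fst] rk=6  ker:fmt
b_1=(20−9)−6=5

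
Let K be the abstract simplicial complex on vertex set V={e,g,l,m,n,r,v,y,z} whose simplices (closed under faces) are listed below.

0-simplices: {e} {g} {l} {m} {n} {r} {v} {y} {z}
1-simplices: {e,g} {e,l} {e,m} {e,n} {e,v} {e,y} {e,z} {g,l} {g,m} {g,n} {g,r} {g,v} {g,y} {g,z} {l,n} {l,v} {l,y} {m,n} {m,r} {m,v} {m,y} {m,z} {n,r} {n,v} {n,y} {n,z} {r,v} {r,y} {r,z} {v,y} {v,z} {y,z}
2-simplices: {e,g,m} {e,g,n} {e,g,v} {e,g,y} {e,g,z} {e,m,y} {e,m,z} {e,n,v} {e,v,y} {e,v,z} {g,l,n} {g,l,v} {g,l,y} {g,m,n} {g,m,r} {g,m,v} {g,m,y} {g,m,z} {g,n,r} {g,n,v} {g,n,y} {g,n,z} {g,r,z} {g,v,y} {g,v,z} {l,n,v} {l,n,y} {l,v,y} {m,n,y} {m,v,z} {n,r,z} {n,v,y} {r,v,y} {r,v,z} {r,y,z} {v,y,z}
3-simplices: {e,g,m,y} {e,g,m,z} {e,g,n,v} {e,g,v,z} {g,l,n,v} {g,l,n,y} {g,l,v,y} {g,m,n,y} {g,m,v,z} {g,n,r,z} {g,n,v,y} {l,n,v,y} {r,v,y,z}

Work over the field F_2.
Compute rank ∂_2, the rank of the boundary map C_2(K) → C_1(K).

rank∂_2=23

n_0=9 n_1=32 n_2=36 n_3=13  [Z2]
∂1: piv[eg,el,em,en,ev,ey,ez,gr] rk=8  ker:gl,gm,gn,gv,gy,gz,ln,lv,ly,mn,mr,mv,my,mz,nr,nv,ny,nz,rv,ry,rz,vy,vz,yz
∂2: piv[egm,egn,egv,egy,egz,emy,emz,env,evy,evz,gln,glv,gly,gmn,gmr,gmv,gnr,gny,gnz,grz,rvy,rvz,ryz] rk=23  ker:gmy,gmz,gnv,gvy,gvz,lnv,lny,lvy,mny,mvz,nrz,nvy,vyz
∂3: piv[egmy,egmz,egnv,egvz,glnv,glny,glvy,gmny,gmvz,gnrz,gnvy,rvyz] rk=12  ker:lnvy
rk∂_2=23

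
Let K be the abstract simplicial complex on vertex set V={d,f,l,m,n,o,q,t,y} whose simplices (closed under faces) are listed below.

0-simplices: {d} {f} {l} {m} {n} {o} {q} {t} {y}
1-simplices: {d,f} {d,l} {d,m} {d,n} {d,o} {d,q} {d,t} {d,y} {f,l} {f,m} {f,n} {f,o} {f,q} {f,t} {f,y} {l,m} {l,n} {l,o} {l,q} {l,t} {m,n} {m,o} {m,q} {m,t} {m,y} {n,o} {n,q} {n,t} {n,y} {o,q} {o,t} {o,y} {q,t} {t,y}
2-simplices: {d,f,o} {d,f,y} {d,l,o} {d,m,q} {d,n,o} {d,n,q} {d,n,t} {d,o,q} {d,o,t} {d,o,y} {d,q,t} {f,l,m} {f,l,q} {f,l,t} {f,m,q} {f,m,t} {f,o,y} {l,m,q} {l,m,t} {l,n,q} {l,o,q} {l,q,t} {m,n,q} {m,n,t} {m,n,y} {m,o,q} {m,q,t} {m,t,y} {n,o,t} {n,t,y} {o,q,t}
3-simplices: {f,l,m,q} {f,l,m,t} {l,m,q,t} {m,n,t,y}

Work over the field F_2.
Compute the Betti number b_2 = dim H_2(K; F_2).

n_0=9 n_1=34 n_2=31 n_3=4  [Z2]
∂1: piv[df,dl,dm,dn,do,dq,dt,dy] rk=8  ker:fl,fm,fn,fo,fq,ft,fy,lm,ln,lo,lq,lt,mn,mo,mq,mt,my,no,nq,nt,ny,oq,ot,oy,qt,ty
∂2: piv[dfo,dfy,dlo,dmq,dno,dnq,dnt,doq,dot,doy,dqt,flm,flq,flt,fmq,fmt,lnq,loq,lqt,mnq,mny,moq,mty] rk=23  ker:foy,lmq,lmt,mnt,mqt,not,nty,oqt
∂3: piv[flmq,flmt,lmqt,mnty] rk=4
b_2=(31−23)−4=4

b_2=4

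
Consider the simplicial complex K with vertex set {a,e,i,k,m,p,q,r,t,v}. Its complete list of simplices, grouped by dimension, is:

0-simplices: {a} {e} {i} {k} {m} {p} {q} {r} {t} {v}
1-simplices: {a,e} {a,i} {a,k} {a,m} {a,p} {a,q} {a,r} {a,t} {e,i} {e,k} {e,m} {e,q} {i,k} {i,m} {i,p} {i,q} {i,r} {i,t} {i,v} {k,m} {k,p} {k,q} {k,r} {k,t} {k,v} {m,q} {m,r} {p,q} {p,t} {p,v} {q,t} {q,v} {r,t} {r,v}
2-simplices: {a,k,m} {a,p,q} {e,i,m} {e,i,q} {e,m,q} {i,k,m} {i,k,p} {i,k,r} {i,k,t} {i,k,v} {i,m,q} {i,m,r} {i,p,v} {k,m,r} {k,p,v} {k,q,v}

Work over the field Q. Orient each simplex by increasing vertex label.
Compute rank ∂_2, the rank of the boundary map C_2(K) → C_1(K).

n_0=10 n_1=34 n_2=16  [Q]
∂1: piv[ae,ai,ak,am,ap,aq,ar,at,iv] rk=9  ker:ei,ek,em,eq,ik,im,ip,iq,ir,it,km,kp,kq,kr,kt,kv,mq,mr,pq,pt,pv,qt,qv,rt,rv
∂2: piv[akm,apq,eim,eiq,emq,ikm,ikp,ikr,ikt,ikv,imr,ipv,kqv] rk=13  ker:imq,kmr,kpv
rk∂_2=13

rank∂_2=13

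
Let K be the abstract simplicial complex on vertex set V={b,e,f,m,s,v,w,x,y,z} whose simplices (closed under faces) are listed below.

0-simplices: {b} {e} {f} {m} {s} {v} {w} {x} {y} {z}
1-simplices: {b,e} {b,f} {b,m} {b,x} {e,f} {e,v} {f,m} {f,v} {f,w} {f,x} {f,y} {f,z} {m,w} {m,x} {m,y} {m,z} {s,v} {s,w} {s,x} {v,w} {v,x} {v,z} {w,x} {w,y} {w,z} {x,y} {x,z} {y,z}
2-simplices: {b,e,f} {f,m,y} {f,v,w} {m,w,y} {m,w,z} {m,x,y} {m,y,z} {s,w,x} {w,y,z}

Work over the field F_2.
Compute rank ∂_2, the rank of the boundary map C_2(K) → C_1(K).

rank∂_2=8

n_0=10 n_1=28 n_2=9  [Z2]
∂1: piv[be,bf,bm,bx,ev,fw,fy,fz,sv] rk=9  ker:ef,fm,fv,fx,mw,mx,my,mz,sw,sx,vw,vx,vz,wx,wy,wz,xy,xz,yz
∂2: piv[bef,fmy,fvw,mwy,mwz,mxy,myz,swx] rk=8  ker:wyz
rk∂_2=8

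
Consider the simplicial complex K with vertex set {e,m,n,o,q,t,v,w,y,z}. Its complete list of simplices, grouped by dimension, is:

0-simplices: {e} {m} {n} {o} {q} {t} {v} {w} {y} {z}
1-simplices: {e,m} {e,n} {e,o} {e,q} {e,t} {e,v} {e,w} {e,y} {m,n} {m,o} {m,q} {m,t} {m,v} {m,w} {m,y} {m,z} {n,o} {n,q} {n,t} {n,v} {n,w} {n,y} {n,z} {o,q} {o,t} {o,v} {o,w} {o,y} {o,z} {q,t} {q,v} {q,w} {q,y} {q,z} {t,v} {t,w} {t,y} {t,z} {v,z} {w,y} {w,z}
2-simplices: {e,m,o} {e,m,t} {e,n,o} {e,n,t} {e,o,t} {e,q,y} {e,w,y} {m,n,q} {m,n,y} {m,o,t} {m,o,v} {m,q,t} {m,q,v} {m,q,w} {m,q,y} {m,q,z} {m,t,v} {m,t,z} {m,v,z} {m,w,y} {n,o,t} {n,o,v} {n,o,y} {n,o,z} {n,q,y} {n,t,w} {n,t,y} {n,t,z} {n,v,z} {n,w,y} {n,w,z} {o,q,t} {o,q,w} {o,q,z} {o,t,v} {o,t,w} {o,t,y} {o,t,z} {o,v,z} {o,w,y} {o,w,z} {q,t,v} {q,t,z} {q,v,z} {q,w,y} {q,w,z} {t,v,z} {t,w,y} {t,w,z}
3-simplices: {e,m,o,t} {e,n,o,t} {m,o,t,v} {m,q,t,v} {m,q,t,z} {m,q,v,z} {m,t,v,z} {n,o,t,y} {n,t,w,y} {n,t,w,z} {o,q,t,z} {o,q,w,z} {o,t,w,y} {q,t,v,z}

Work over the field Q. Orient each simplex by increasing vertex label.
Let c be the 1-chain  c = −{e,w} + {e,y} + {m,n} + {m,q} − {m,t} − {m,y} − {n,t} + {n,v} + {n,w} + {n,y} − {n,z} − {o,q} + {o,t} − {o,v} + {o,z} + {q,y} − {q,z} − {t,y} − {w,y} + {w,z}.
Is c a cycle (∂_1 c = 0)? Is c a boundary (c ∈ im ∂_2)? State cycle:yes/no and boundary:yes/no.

cycle:yes boundary:yes

n_0=10 n_1=41 n_2=49 n_3=14  [Q]
∂1: piv[em,en,eo,eq,et,ev,ew,ey,mz] rk=9  ker:mn,mo,mq,mt,mv,mw,my,no,nq,nt,nv,nw,ny,nz,oq,ot,ov,ow,oy,oz,qt,qv,qw,qy,qz,tv,tw,ty,tz,vz,wy,wz
∂2: piv[emo,emt,eno,ent,eot,eqy,ewy,mnq,mny,mov,mqt,mqv,mqw,mqy,mqz,mtv,mtz,mvz,mwy,nov,noy,noz,ntw,nty,ntz,nwy,nwz,oqt,oqw,otw] rk=30  ker:mot,not,nqy,nvz,oqz,otv,oty,otz,ovz,owy,owz,qtv,qtz,qvz,qwy,qwz,tvz,twy,twz
∂3: piv[emot,enot,motv,mqtv,mqtz,mqvz,mtvz,noty,ntwy,ntwz,oqtz,oqwz,otwy] rk=13  ker:qtvz
∂1c = 0
c vs im∂2: reduces to 0 ⇒ boundary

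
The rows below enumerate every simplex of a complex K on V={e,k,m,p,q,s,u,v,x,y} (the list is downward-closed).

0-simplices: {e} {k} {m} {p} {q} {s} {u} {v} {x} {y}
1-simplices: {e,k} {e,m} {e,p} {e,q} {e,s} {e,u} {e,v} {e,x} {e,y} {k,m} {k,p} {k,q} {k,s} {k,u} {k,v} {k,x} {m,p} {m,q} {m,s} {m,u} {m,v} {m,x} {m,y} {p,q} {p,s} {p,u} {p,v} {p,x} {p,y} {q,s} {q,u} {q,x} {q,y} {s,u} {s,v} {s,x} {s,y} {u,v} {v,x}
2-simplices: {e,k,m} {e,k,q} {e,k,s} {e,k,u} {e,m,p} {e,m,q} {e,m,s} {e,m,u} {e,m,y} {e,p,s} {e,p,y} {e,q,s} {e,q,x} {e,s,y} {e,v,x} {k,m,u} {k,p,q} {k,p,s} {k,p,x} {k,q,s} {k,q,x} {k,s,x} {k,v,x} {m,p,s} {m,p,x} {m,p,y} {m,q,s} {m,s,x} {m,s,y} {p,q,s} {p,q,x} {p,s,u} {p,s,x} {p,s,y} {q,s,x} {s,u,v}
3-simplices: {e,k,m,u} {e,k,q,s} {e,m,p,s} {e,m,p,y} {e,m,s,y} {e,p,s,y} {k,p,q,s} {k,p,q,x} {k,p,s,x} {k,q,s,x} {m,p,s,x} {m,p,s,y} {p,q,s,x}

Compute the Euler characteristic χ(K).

χ(K)=-6

n_0=10 n_1=39 n_2=36 n_3=13
χ=+10−39+36−13=-6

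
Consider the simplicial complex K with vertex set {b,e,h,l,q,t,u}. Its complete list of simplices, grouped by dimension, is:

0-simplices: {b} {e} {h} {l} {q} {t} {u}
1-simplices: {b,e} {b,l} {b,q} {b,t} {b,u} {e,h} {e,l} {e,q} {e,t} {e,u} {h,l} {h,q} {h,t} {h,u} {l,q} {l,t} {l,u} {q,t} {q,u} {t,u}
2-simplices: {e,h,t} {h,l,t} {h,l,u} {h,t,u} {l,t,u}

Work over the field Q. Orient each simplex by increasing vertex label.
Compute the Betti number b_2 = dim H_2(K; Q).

b_2=1

n_0=7 n_1=20 n_2=5  [Q]
∂1: piv[be,bl,bq,bt,bu,eh] rk=6  ker:el,eq,et,eu,hl,hq,ht,hu,lq,lt,lu,qt,qu,tu
∂2: piv[eht,hlt,hlu,htu] rk=4  ker:ltu
b_2=(5−4)−0=1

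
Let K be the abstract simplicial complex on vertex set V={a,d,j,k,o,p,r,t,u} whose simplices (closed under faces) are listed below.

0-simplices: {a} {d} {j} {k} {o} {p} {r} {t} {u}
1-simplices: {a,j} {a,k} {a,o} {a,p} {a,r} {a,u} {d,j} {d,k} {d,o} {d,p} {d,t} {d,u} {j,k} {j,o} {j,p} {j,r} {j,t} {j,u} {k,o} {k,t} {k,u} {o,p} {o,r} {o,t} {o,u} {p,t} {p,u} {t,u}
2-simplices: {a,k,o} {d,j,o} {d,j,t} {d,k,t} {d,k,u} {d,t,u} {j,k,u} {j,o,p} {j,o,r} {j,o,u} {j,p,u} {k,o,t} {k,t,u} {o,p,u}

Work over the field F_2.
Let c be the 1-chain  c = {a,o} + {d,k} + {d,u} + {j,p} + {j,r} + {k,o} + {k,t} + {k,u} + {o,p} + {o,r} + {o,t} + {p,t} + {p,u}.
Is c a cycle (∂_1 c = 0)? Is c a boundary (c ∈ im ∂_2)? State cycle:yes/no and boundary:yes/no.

cycle:no boundary:no

n_0=9 n_1=28 n_2=14  [Z2]
∂1: piv[aj,ak,ao,ap,ar,au,dj,dt] rk=8  ker:dk,do,dp,du,jk,jo,jp,jr,jt,ju,ko,kt,ku,op,or,ot,ou,pt,pu,tu
∂2: piv[ako,djo,djt,dkt,dku,dtu,jku,jop,jor,jou,jpu,kot] rk=12  ker:ktu,opu
∂1c = {a} + {o} + {t} + {u}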